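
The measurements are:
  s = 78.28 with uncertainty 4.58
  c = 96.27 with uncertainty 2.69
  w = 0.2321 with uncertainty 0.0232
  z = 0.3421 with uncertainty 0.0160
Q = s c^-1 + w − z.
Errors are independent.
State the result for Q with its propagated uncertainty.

Let p = s·c^-1 = 0.8131. δp/p = √((1·δs/s)² + (-1·δc/c)²) = √(0.00342 + 0.000781) = 0.0648, so δp = 0.0527.
Q = p + w − z: δQ = √(δp² + δw² + δz²) = √(0.00278 + 0.000538 + 0.000256) = 0.0598
Q = 0.7031.

0.7031 ± 0.0598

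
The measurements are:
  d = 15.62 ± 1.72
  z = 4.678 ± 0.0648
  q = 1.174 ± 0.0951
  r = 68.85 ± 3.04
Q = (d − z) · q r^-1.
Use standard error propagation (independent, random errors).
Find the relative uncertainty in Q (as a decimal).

Let u = d − z = 10.94. δu = √(δd² + δz²) = √(2.96 + 0.00420) = 1.72, so δu/u = 0.157.
Q is then a monomial in u, q, r:
δQ/Q = √((δu/u)² + (1·δq/q)² + (-1·δr/r)²) = √(0.0247 + 0.00656 + 0.00195) = 0.182

0.182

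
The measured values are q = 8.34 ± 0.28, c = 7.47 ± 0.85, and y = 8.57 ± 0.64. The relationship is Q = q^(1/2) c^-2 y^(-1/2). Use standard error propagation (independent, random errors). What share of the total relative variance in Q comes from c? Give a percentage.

(δQ/Q)² = (½·δq/q)² + (-2·δc/c)² + (−½·δy/y)²
  q term: (0.5×0.0336)² = 0.000282
  c term: (-2×0.114)² = 0.0518
  y term: (-0.5×0.0747)² = 0.00139
Total = 0.0535. Share from c = 0.0518/0.0535 = 0.969.

96.9%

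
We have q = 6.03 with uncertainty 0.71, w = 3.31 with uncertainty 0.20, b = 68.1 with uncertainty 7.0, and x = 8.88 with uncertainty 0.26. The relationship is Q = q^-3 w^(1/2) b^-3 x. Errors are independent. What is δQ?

Q is a product of powers, so relative uncertainties combine in quadrature:
  (-3·δq/q)² = (-3×0.118)² = 0.125;  (½·δw/w)² = (0.5×0.0604)² = 0.000913;  (-3·δb/b)² = (-3×0.103)² = 0.0951;  (1·δx/x)² = (1×0.0293)² = 0.000857
δQ/Q = √(0.222) = 0.471
Q = 2.33e-07, so δQ = 0.471 × 2.33e-07 = 1.1e-07.

1.1e-07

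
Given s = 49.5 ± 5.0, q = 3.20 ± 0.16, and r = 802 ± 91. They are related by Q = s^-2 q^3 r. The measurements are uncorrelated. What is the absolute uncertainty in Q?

Q is a product of powers, so relative uncertainties combine in quadrature:
  (-2·δs/s)² = (-2×0.101)² = 0.0408;  (3·δq/q)² = (3×0.0500)² = 0.0225;  (1·δr/r)² = (1×0.113)² = 0.0129
δQ/Q = √(0.0762) = 0.276
Q = 10.7, so δQ = 0.276 × 10.7 = 2.96.

2.96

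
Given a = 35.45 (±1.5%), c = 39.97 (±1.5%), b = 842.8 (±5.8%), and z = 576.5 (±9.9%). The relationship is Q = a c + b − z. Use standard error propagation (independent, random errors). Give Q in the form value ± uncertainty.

Let p = a·c = 1417. δp/p = √((1·δa/a)² + (1·δc/c)²) = √(0.000225 + 0.000225) = 0.0212, so δp = 30.1.
Q = p + b − z: δQ = √(δp² + δb² + δz²) = √(903 + 2390 + 3260) = 80.9
Q = 1683.

1683 ± 80.9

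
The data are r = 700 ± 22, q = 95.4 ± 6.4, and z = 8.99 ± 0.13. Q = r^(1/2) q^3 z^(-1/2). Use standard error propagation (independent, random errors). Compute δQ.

1.55e+06

Relative error in a monomial: (δQ/Q)² = Σ (nᵢ · δxᵢ/xᵢ)².
  (½·δr/r)² = (0.5×0.0314)² = 0.000247;  (3·δq/q)² = (3×0.0671)² = 0.0405;  (−½·δz/z)² = (-0.5×0.0145)² = 5.23e-05
δQ/Q = √(0.0408) = 0.202
Q = 7.66e+06, so δQ = 0.202 × 7.66e+06 = 1.55e+06.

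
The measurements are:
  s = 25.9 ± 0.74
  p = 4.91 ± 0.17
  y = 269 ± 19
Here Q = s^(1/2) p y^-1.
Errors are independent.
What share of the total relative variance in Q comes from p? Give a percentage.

(δQ/Q)² = (½·δs/s)² + (1·δp/p)² + (-1·δy/y)²
  s term: (0.5×0.0286)² = 0.000204
  p term: (1×0.0346)² = 0.00120
  y term: (-1×0.0706)² = 0.00499
Total = 0.00639. Share from p = 0.00120/0.00639 = 0.188.

18.8%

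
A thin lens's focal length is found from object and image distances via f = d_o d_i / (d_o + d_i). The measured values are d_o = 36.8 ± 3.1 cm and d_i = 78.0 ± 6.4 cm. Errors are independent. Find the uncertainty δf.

1.57 cm

∂f/∂d_o = (d_i/(d_o+d_i))² = 0.462;  ∂f/∂d_i = (d_o/(d_o+d_i))² = 0.103
δf = √((∂f/∂d_o · δd_o)² + (∂f/∂d_i · δd_i)²) = √(2.05 + 0.432) = 1.57 cm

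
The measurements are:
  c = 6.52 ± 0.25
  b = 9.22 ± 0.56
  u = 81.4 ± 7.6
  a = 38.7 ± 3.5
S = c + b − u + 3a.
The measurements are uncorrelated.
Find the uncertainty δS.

For a sum/difference, combine absolute errors in quadrature:
  (δc)² = 0.0625;  (δb)² = 0.314;  (δu)² = 57.8;  (3·δa)² = 110
δS = √(168) = 13.0

13.0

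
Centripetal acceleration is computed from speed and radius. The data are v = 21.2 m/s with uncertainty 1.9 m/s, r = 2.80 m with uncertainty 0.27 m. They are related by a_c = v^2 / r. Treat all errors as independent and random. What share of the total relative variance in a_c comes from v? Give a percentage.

(δa_c/a_c)² = (2·δv/v)² + (-1·δr/r)²
  v term: (2×0.0896)² = 0.0321
  r term: (-1×0.0964)² = 0.00930
Total = 0.0414. Share from v = 0.0321/0.0414 = 0.776.

77.6%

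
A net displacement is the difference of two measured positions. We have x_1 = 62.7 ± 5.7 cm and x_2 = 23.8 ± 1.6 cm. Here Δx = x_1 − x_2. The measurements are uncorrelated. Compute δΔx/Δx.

Δx is a linear combination, so absolute uncertainties add in quadrature:
  (δx_1)² = 32.5;  (δx_2)² = 2.56
δΔx = √(35.1) = 5.92 cm
Δx = 38.9 cm, so δΔx/Δx = 5.92/38.9 = 0.152.

0.152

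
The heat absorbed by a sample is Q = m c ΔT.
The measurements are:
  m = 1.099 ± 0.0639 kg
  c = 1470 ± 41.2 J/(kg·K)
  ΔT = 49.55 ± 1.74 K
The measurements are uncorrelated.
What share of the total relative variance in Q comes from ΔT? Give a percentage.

(δQ/Q)² = (1·δm/m)² + (1·δc/c)² + (1·δΔT/ΔT)²
  m term: (1×0.0581)² = 0.00338
  c term: (1×0.0280)² = 0.000786
  ΔT term: (1×0.0351)² = 0.00123
Total = 0.00540. Share from ΔT = 0.00123/0.00540 = 0.228.

22.8%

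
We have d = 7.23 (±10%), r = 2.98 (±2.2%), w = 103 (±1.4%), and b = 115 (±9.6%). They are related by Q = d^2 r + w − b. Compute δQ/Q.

0.231

Let p = d^2·r = 156. δp/p = √((2·δd/d)² + (1·δr/r)²) = √(0.0400 + 0.000484) = 0.201, so δp = 31.3.
Q = p + w − b: δQ = √(δp² + δw² + δb²) = √(982 + 2.08 + 122) = 33.3
Q = 144, so δQ/Q = 33.3/144 = 0.231.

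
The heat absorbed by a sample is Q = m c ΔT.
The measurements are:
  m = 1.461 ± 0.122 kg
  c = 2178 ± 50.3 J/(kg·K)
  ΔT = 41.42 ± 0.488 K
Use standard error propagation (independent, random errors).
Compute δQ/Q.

Q is a product of powers, so relative uncertainties combine in quadrature:
  (1·δm/m)² = (1×0.0835)² = 0.00697;  (1·δc/c)² = (1×0.0231)² = 0.000533;  (1·δΔT/ΔT)² = (1×0.0118)² = 0.000139
δQ/Q = √(0.00765) = 0.0874

0.0874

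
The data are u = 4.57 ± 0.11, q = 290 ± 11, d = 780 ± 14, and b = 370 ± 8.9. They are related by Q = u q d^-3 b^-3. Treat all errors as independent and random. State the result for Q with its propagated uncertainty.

Relative error in a monomial: (δQ/Q)² = Σ (nᵢ · δxᵢ/xᵢ)².
  (1·δu/u)² = (1×0.0241)² = 0.000579;  (1·δq/q)² = (1×0.0379)² = 0.00144;  (-3·δd/d)² = (-3×0.0179)² = 0.00290;  (-3·δb/b)² = (-3×0.0241)² = 0.00521
δQ/Q = √(0.0101) = 0.101
Q = 5.51e-14, so δQ = 0.101 × 5.51e-14 = 5.55e-15.

(5.51 ± 0.555) × 10^-14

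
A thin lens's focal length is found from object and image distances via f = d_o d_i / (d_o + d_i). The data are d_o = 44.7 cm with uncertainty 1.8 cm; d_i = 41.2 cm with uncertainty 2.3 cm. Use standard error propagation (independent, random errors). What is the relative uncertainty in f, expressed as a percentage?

3.49%

∂f/∂d_o = (d_i/(d_o+d_i))² = 0.230;  ∂f/∂d_i = (d_o/(d_o+d_i))² = 0.271
δf = √((∂f/∂d_o · δd_o)² + (∂f/∂d_i · δd_i)²) = √(0.171 + 0.388) = 0.748 cm
f = 21.4 cm, so δf/f = 0.748/21.4 = 0.0349.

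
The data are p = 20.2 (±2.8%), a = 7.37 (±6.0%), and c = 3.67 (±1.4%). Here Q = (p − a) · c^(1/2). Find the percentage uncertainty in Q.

Let u = p − a = 12.8. δu = √(δp² + δa²) = √(0.320 + 0.196) = 0.718, so δu/u = 0.0560.
Q is then a monomial in u, c:
δQ/Q = √((δu/u)² + (½·δc/c)²) = √(0.00313 + 4.9e-05) = 0.0564

5.64%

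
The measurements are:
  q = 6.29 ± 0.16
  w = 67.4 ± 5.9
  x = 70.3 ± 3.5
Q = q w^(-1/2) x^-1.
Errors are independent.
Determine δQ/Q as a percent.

Each factor contributes (exponent × relative error)² to (δQ/Q)²:
  (1·δq/q)² = (1×0.0254)² = 0.000647;  (−½·δw/w)² = (-0.5×0.0875)² = 0.00192;  (-1·δx/x)² = (-1×0.0498)² = 0.00248
δQ/Q = √(0.00504) = 0.0710

7.10%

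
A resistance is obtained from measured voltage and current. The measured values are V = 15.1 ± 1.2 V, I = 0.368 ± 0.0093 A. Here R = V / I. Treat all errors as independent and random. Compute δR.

3.42 Ω

Each factor contributes (exponent × relative error)² to (δR/R)²:
  (1·δV/V)² = (1×0.0795)² = 0.00632;  (-1·δI/I)² = (-1×0.0253)² = 0.000639
δR/R = √(0.00695) = 0.0834
R = 41.0 Ω, so δR = 0.0834 × 41.0 = 3.42 Ω.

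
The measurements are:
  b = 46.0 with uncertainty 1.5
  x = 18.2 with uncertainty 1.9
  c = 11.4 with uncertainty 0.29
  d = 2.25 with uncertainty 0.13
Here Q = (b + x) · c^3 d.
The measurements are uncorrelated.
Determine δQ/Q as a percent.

10.3%

Let u = b + x = 64.2. δu = √(δb² + δx²) = √(2.25 + 3.61) = 2.42, so δu/u = 0.0377.
Q is then a monomial in u, c, d:
δQ/Q = √((δu/u)² + (3·δc/c)² + (1·δd/d)²) = √(0.00142 + 0.00582 + 0.00334) = 0.103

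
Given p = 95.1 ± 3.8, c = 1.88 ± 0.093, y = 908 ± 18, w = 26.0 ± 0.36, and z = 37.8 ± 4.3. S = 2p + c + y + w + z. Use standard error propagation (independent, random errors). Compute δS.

Absolute uncertainties add in quadrature for a linear combination:
  (2·δp)² = 57.8;  (δc)² = 0.00865;  (δy)² = 324;  (δw)² = 0.130;  (δz)² = 18.5
δS = √(400) = 20.0

20.0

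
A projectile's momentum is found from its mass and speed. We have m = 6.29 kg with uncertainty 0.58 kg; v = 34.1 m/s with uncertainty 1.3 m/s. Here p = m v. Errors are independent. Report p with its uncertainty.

214 ± 21.4 kg·m/s

Each factor contributes (exponent × relative error)² to (δp/p)²:
  (1·δm/m)² = (1×0.0922)² = 0.00850;  (1·δv/v)² = (1×0.0381)² = 0.00145
δp/p = √(0.00996) = 0.0998
p = 214 kg·m/s, so δp = 0.0998 × 214 = 21.4 kg·m/s.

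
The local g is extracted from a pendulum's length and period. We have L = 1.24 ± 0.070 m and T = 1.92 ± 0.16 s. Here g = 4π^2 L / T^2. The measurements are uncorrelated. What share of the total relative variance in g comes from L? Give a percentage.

(δg/g)² = (1·δL/L)² + (-2·δT/T)²
  L term: (1×0.0565)² = 0.00319
  T term: (-2×0.0833)² = 0.0278
Total = 0.0310. Share from L = 0.00319/0.0310 = 0.103.

10.3%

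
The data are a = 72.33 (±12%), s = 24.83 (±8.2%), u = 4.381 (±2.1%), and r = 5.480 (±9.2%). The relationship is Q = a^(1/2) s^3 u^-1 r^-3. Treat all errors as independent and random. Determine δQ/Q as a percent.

For a monomial Q ∝ a^(1/2), s^3, u^-1, r^-3, fractional errors add in quadrature:
  (½·δa/a)² = (0.5×0.120)² = 0.00360;  (3·δs/s)² = (3×0.0820)² = 0.0605;  (-1·δu/u)² = (-1×0.0210)² = 0.000441;  (-3·δr/r)² = (-3×0.0920)² = 0.0762
δQ/Q = √(0.141) = 0.375

37.5%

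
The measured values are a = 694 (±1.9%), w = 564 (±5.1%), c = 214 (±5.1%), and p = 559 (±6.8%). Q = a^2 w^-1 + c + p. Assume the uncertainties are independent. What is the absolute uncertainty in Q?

67.2

Let h = a^2·w^-1 = 854. δh/h = √((2·δa/a)² + (-1·δw/w)²) = √(0.00144 + 0.00260) = 0.0636, so δh = 54.3.
Q = h + c + p: δQ = √(δh² + δc² + δp²) = √(2950 + 119 + 1440) = 67.2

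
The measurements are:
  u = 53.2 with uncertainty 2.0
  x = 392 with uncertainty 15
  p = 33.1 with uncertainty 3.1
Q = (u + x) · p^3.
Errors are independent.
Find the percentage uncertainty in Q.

28.3%

Let w = u + x = 445. δw = √(δu² + δx²) = √(4.00 + 225) = 15.1, so δw/w = 0.0340.
Q is then a monomial in w, p:
δQ/Q = √((δw/w)² + (3·δp/p)²) = √(0.00116 + 0.0789) = 0.283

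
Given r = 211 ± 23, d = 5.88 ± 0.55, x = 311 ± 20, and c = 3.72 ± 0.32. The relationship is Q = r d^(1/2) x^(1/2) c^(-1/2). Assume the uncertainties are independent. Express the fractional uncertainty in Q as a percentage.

Products/powers → add relative errors in quadrature, weighted by exponent:
  (1·δr/r)² = (1×0.109)² = 0.0119;  (½·δd/d)² = (0.5×0.0935)² = 0.00219;  (½·δx/x)² = (0.5×0.0643)² = 0.00103;  (−½·δc/c)² = (-0.5×0.0860)² = 0.00185
δQ/Q = √(0.0170) = 0.130

13.0%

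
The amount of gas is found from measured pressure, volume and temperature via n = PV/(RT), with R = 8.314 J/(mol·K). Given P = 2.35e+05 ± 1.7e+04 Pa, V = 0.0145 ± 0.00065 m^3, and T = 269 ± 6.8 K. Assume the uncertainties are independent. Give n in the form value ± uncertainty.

1.52 ± 0.135 mol

For a monomial n ∝ P, V, T^-1, fractional errors add in quadrature:
  (1·δP/P)² = (1×0.0723)² = 0.00523;  (1·δV/V)² = (1×0.0448)² = 0.00201;  (-1·δT/T)² = (-1×0.0253)² = 0.000639
δn/n = √(0.00788) = 0.0888
n = 1.52 mol, so δn = 0.0888 × 1.52 = 0.135 mol.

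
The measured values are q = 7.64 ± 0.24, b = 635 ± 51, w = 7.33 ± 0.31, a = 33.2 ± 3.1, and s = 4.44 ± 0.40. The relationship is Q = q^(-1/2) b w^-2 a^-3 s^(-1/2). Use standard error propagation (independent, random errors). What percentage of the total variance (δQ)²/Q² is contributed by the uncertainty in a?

(δQ/Q)² = (−½·δq/q)² + (1·δb/b)² + (-2·δw/w)² + (-3·δa/a)² + (−½·δs/s)²
  q term: (-0.5×0.0314)² = 0.000247
  b term: (1×0.0803)² = 0.00645
  w term: (-2×0.0423)² = 0.00715
  a term: (-3×0.0934)² = 0.0785
  s term: (-0.5×0.0901)² = 0.00203
Total = 0.0943. Share from a = 0.0785/0.0943 = 0.832.

83.2%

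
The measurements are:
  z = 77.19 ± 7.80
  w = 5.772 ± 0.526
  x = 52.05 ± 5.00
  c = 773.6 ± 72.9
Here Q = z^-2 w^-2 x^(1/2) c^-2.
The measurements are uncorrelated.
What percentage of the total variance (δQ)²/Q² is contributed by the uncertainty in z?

(δQ/Q)² = (-2·δz/z)² + (-2·δw/w)² + (½·δx/x)² + (-2·δc/c)²
  z term: (-2×0.101)² = 0.0408
  w term: (-2×0.0911)² = 0.0332
  x term: (0.5×0.0961)² = 0.00231
  c term: (-2×0.0942)² = 0.0355
Total = 0.112. Share from z = 0.0408/0.112 = 0.365.

36.5%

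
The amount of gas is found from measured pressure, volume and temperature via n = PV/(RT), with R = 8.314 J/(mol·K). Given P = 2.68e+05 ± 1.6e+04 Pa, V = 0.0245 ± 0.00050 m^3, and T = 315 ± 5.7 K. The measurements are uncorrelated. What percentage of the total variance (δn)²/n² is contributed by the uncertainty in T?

7.60%

(δn/n)² = (1·δP/P)² + (1·δV/V)² + (-1·δT/T)²
  P term: (1×0.0597)² = 0.00356
  V term: (1×0.0204)² = 0.000416
  T term: (-1×0.0181)² = 0.000327
Total = 0.00431. Share from T = 0.000327/0.00431 = 0.0760.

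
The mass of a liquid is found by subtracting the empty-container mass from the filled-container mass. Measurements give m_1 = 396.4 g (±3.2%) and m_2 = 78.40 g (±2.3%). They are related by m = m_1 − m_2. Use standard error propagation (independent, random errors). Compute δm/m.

0.0403

For a sum/difference, combine absolute errors in quadrature:
  (δm_1)² = 161;  (δm_2)² = 3.25
δm = √(164) = 12.8 g
m = 318.0 g, so δm/m = 12.8/318.0 = 0.0403.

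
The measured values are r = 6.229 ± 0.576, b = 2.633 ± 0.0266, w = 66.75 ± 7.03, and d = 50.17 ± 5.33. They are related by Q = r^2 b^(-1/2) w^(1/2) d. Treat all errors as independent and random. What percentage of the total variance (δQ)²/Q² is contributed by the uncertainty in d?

(δQ/Q)² = (2·δr/r)² + (−½·δb/b)² + (½·δw/w)² + (1·δd/d)²
  r term: (2×0.0925)² = 0.0342
  b term: (-0.5×0.0101)² = 2.55e-05
  w term: (0.5×0.105)² = 0.00277
  d term: (1×0.106)² = 0.0113
Total = 0.0483. Share from d = 0.0113/0.0483 = 0.234.

23.4%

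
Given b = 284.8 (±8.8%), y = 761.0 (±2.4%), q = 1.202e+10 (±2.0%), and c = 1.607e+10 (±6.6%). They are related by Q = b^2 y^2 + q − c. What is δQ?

Let p = b^2·y^2 = 4.697e+10. δp/p = √((2·δb/b)² + (2·δy/y)²) = √(0.0310 + 0.00230) = 0.182, so δp = 8.57e+09.
Q = p + q − c: δQ = √(δp² + δq² + δc²) = √(7.34e+19 + 5.78e+16 + 1.12e+18) = 8.64e+09

8.64e+09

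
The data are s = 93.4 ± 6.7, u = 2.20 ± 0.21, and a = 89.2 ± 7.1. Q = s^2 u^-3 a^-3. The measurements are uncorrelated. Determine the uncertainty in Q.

0.000461

For a monomial Q ∝ s^2, u^-3, a^-3, fractional errors add in quadrature:
  (2·δs/s)² = (2×0.0717)² = 0.0206;  (-3·δu/u)² = (-3×0.0955)² = 0.0820;  (-3·δa/a)² = (-3×0.0796)² = 0.0570
δQ/Q = √(0.160) = 0.400
Q = 0.00115, so δQ = 0.400 × 0.00115 = 0.000461.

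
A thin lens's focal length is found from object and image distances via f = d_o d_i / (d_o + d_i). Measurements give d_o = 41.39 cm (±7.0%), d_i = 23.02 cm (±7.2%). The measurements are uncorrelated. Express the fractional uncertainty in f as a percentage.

5.26%

∂f/∂d_o = (d_i/(d_o+d_i))² = 0.128;  ∂f/∂d_i = (d_o/(d_o+d_i))² = 0.413
δf = √((∂f/∂d_o · δd_o)² + (∂f/∂d_i · δd_i)²) = √(0.137 + 0.468) = 0.778 cm
f = 14.79 cm, so δf/f = 0.778/14.79 = 0.0526.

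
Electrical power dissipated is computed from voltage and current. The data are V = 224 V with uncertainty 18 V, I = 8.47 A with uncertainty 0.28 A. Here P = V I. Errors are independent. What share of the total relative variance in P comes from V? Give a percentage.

(δP/P)² = (1·δV/V)² + (1·δI/I)²
  V term: (1×0.0804)² = 0.00646
  I term: (1×0.0331)² = 0.00109
Total = 0.00755. Share from V = 0.00646/0.00755 = 0.855.

85.5%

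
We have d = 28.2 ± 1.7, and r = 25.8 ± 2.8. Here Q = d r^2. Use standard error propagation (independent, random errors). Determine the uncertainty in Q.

Since Q is a product/quotient, work with relative uncertainties:
  (1·δd/d)² = (1×0.0603)² = 0.00363;  (2·δr/r)² = (2×0.109)² = 0.0471
δQ/Q = √(0.0507) = 0.225
Q = 18800, so δQ = 0.225 × 18800 = 4230.

4230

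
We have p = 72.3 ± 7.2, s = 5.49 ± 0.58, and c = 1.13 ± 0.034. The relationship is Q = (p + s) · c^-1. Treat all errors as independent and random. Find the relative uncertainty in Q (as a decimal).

0.0976

Let u = p + s = 77.8. δu = √(δp² + δs²) = √(51.8 + 0.336) = 7.22, so δu/u = 0.0929.
Q is then a monomial in u, c:
δQ/Q = √((δu/u)² + (-1·δc/c)²) = √(0.00862 + 0.000905) = 0.0976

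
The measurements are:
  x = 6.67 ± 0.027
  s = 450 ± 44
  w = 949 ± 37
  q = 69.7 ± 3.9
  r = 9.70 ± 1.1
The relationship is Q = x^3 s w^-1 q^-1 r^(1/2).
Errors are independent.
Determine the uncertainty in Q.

Products/powers → add relative errors in quadrature, weighted by exponent:
  (3·δx/x)² = (3×0.00405)² = 0.000147;  (1·δs/s)² = (1×0.0978)² = 0.00956;  (-1·δw/w)² = (-1×0.0390)² = 0.00152;  (-1·δq/q)² = (-1×0.0560)² = 0.00313;  (½·δr/r)² = (0.5×0.113)² = 0.00322
δQ/Q = √(0.0176) = 0.133
Q = 6.29, so δQ = 0.133 × 6.29 = 0.834.

0.834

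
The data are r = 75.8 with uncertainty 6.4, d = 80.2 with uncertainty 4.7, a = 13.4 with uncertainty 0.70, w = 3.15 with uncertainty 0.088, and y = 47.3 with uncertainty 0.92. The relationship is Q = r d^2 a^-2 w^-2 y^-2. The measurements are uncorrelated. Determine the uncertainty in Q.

0.0233

Products/powers → add relative errors in quadrature, weighted by exponent:
  (1·δr/r)² = (1×0.0844)² = 0.00713;  (2·δd/d)² = (2×0.0586)² = 0.0137;  (-2·δa/a)² = (-2×0.0522)² = 0.0109;  (-2·δw/w)² = (-2×0.0279)² = 0.00312;  (-2·δy/y)² = (-2×0.0195)² = 0.00151
δQ/Q = √(0.0364) = 0.191
Q = 0.122, so δQ = 0.191 × 0.122 = 0.0233.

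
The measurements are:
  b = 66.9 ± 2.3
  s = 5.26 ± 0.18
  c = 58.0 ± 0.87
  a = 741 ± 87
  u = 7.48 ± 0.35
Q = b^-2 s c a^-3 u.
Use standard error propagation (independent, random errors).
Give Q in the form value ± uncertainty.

Products/powers → add relative errors in quadrature, weighted by exponent:
  (-2·δb/b)² = (-2×0.0344)² = 0.00473;  (1·δs/s)² = (1×0.0342)² = 0.00117;  (1·δc/c)² = (1×0.0150)² = 0.000225;  (-3·δa/a)² = (-3×0.117)² = 0.124;  (1·δu/u)² = (1×0.0468)² = 0.00219
δQ/Q = √(0.132) = 0.364
Q = 1.25e-09, so δQ = 0.364 × 1.25e-09 = 4.56e-10.

(1.25 ± 0.456) × 10^-9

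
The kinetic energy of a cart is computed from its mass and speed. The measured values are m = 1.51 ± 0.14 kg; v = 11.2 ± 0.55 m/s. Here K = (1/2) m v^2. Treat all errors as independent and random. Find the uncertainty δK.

Products/powers → add relative errors in quadrature, weighted by exponent:
  (1·δm/m)² = (1×0.0927)² = 0.00860;  (2·δv/v)² = (2×0.0491)² = 0.00965
δK/K = √(0.0182) = 0.135
K = 94.7 J, so δK = 0.135 × 94.7 = 12.8 J.

12.8 J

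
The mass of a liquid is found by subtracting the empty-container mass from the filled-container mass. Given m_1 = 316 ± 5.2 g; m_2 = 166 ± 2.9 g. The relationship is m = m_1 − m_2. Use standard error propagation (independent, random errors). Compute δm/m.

0.0397

For a sum/difference, combine absolute errors in quadrature:
  (δm_1)² = 27.0;  (δm_2)² = 8.41
δm = √(35.5) = 5.95 g
m = 150 g, so δm/m = 5.95/150 = 0.0397.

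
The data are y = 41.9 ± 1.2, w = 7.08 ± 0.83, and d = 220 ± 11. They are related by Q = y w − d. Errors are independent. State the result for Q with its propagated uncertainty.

Let p = y·w = 297. δp/p = √((1·δy/y)² + (1·δw/w)²) = √(0.000820 + 0.0137) = 0.121, so δp = 35.8.
Q = p − d: δQ = √(δp² + δd²) = √(1280 + 121) = 37.5
Q = 76.7.

76.7 ± 37.5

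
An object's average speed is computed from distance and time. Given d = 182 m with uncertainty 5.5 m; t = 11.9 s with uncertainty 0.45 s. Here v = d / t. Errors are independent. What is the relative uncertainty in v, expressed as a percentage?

4.84%

Products/powers → add relative errors in quadrature, weighted by exponent:
  (1·δd/d)² = (1×0.0302)² = 0.000913;  (-1·δt/t)² = (-1×0.0378)² = 0.00143
δv/v = √(0.00234) = 0.0484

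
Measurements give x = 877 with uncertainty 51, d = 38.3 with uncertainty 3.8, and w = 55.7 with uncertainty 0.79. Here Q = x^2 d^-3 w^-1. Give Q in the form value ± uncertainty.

Products/powers → add relative errors in quadrature, weighted by exponent:
  (2·δx/x)² = (2×0.0582)² = 0.0135;  (-3·δd/d)² = (-3×0.0992)² = 0.0886;  (-1·δw/w)² = (-1×0.0142)² = 0.000201
δQ/Q = √(0.102) = 0.320
Q = 0.246, so δQ = 0.320 × 0.246 = 0.0786.

0.246 ± 0.0786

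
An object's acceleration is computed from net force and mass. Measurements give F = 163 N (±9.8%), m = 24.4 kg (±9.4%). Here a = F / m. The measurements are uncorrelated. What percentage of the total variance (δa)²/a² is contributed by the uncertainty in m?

(δa/a)² = (1·δF/F)² + (-1·δm/m)²
  F term: (1×0.0980)² = 0.00960
  m term: (-1×0.0940)² = 0.00884
Total = 0.0184. Share from m = 0.00884/0.0184 = 0.479.

47.9%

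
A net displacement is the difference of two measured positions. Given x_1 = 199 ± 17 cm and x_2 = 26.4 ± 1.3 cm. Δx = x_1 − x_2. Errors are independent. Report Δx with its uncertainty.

173 ± 17.0 cm

Each term contributes (cᵢ δxᵢ)² to (δΔx)²:
  (δx_1)² = 289;  (δx_2)² = 1.69
δΔx = √(291) = 17.0 cm
Δx = 173 cm.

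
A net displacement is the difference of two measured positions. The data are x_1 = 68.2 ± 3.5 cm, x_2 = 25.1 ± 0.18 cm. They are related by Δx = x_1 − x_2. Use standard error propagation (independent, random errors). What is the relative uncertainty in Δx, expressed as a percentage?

8.13%

Absolute uncertainties add in quadrature for a linear combination:
  (δx_1)² = 12.2;  (δx_2)² = 0.0324
δΔx = √(12.3) = 3.50 cm
Δx = 43.1 cm, so δΔx/Δx = 3.50/43.1 = 0.0813.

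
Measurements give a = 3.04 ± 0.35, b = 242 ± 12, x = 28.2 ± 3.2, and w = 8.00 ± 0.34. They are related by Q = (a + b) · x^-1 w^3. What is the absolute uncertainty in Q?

790

Let u = a + b = 245. δu = √(δa² + δb²) = √(0.122 + 144) = 12.0, so δu/u = 0.0490.
Q is then a monomial in u, x, w:
δQ/Q = √((δu/u)² + (-1·δx/x)² + (3·δw/w)²) = √(0.00240 + 0.0129 + 0.0163) = 0.178
Q = 4450, so δQ = 0.178 × 4450 = 790.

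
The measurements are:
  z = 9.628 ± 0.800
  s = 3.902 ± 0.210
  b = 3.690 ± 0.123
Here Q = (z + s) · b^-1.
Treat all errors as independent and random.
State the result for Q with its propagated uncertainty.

Let u = z + s = 13.53. δu = √(δz² + δs²) = √(0.640 + 0.0441) = 0.827, so δu/u = 0.0611.
Q is then a monomial in u, b:
δQ/Q = √((δu/u)² + (-1·δb/b)²) = √(0.00374 + 0.00111) = 0.0696
Q = 3.667, so δQ = 0.0696 × 3.667 = 0.255.

3.667 ± 0.255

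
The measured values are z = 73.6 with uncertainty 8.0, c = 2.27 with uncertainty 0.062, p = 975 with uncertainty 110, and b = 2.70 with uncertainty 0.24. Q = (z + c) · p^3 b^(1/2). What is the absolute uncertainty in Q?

4.13e+10

Let u = z + c = 75.9. δu = √(δz² + δc²) = √(64.0 + 0.00384) = 8.00, so δu/u = 0.105.
Q is then a monomial in u, p, b:
δQ/Q = √((δu/u)² + (3·δp/p)² + (½·δb/b)²) = √(0.0111 + 0.115 + 0.00198) = 0.357
Q = 1.16e+11, so δQ = 0.357 × 1.16e+11 = 4.13e+10.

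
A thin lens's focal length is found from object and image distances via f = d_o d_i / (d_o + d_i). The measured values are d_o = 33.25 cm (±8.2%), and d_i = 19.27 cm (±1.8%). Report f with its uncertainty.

∂f/∂d_o = (d_i/(d_o+d_i))² = 0.135;  ∂f/∂d_i = (d_o/(d_o+d_i))² = 0.401
δf = √((∂f/∂d_o · δd_o)² + (∂f/∂d_i · δd_i)²) = √(0.135 + 0.0193) = 0.392 cm
f = 12.20 cm.

12.20 ± 0.392 cm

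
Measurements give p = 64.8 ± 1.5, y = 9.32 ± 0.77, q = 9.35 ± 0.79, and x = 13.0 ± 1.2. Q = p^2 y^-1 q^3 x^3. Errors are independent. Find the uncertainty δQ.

Each factor contributes (exponent × relative error)² to (δQ/Q)²:
  (2·δp/p)² = (2×0.0231)² = 0.00214;  (-1·δy/y)² = (-1×0.0826)² = 0.00683;  (3·δq/q)² = (3×0.0845)² = 0.0643;  (3·δx/x)² = (3×0.0923)² = 0.0767
δQ/Q = √(0.150) = 0.387
Q = 8.09e+08, so δQ = 0.387 × 8.09e+08 = 3.13e+08.

3.13e+08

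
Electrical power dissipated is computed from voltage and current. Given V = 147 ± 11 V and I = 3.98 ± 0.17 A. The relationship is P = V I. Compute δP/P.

0.0862

Relative error in a monomial: (δP/P)² = Σ (nᵢ · δxᵢ/xᵢ)².
  (1·δV/V)² = (1×0.0748)² = 0.00560;  (1·δI/I)² = (1×0.0427)² = 0.00182
δP/P = √(0.00742) = 0.0862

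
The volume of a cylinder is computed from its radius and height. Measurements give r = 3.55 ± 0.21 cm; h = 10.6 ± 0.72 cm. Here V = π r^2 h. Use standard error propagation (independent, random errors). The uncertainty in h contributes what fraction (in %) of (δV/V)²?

(δV/V)² = (2·δr/r)² + (1·δh/h)²
  r term: (2×0.0592)² = 0.0140
  h term: (1×0.0679)² = 0.00461
Total = 0.0186. Share from h = 0.00461/0.0186 = 0.248.

24.8%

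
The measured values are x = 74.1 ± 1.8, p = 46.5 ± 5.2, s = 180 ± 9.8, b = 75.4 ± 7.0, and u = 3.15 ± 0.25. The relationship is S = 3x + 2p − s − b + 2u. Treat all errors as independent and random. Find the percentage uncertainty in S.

S is a linear combination, so absolute uncertainties add in quadrature:
  (3·δx)² = 29.2;  (2·δp)² = 108;  (δs)² = 96.0;  (δb)² = 49.0;  (2·δu)² = 0.250
δS = √(283) = 16.8
S = 66.2, so δS/S = 16.8/66.2 = 0.254.

25.4%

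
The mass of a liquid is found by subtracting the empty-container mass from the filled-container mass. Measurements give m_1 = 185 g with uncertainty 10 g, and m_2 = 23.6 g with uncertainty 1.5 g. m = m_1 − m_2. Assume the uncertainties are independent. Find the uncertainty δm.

10.1 g

Sums and differences: (δm)² = Σ (cᵢ δxᵢ)².
  (δm_1)² = 100;  (δm_2)² = 2.25
δm = √(102) = 10.1 g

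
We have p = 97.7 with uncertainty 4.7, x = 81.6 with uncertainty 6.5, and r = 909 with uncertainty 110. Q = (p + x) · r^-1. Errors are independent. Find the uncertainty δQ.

0.0254

Let u = p + x = 179. δu = √(δp² + δx²) = √(22.1 + 42.2) = 8.02, so δu/u = 0.0447.
Q is then a monomial in u, r:
δQ/Q = √((δu/u)² + (-1·δr/r)²) = √(0.00200 + 0.0146) = 0.129
Q = 0.197, so δQ = 0.129 × 0.197 = 0.0254.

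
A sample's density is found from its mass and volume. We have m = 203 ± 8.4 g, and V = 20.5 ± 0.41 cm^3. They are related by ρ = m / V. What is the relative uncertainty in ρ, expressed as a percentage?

For a monomial ρ ∝ m, V^-1, fractional errors add in quadrature:
  (1·δm/m)² = (1×0.0414)² = 0.00171;  (-1·δV/V)² = (-1×0.0200)² = 0.000400
δρ/ρ = √(0.00211) = 0.0460

4.60%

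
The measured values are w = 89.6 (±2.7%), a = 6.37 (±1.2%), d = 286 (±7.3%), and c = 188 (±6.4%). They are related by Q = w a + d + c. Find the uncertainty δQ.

29.4

Let p = w·a = 571. δp/p = √((1·δw/w)² + (1·δa/a)²) = √(0.000729 + 0.000144) = 0.0295, so δp = 16.9.
Q = p + d + c: δQ = √(δp² + δd² + δc²) = √(284 + 436 + 145) = 29.4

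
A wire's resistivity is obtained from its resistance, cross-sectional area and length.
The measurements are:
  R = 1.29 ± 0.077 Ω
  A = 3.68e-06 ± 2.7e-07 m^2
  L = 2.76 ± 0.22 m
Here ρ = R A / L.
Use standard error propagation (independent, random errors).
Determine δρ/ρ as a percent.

12.4%

Since ρ is a product/quotient, work with relative uncertainties:
  (1·δR/R)² = (1×0.0597)² = 0.00356;  (1·δA/A)² = (1×0.0734)² = 0.00538;  (-1·δL/L)² = (-1×0.0797)² = 0.00635
δρ/ρ = √(0.0153) = 0.124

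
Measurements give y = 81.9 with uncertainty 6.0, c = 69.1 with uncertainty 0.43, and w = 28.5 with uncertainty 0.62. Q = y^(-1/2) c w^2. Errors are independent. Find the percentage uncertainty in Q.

Relative error in a monomial: (δQ/Q)² = Σ (nᵢ · δxᵢ/xᵢ)².
  (−½·δy/y)² = (-0.5×0.0733)² = 0.00134;  (1·δc/c)² = (1×0.00622)² = 3.87e-05;  (2·δw/w)² = (2×0.0218)² = 0.00189
δQ/Q = √(0.00327) = 0.0572

5.72%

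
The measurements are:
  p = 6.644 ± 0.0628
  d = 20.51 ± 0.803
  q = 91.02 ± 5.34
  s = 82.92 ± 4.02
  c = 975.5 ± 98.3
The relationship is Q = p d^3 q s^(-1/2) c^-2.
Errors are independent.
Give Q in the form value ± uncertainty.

0.6021 ± 0.146

Each factor contributes (exponent × relative error)² to (δQ/Q)²:
  (1·δp/p)² = (1×0.00945)² = 8.93e-05;  (3·δd/d)² = (3×0.0392)² = 0.0138;  (1·δq/q)² = (1×0.0587)² = 0.00344;  (−½·δs/s)² = (-0.5×0.0485)² = 0.000588;  (-2·δc/c)² = (-2×0.101)² = 0.0406
δQ/Q = √(0.0585) = 0.242
Q = 0.6021, so δQ = 0.242 × 0.6021 = 0.146.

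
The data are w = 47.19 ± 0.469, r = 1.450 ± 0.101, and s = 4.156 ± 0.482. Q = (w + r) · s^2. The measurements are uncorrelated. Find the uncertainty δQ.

Let u = w + r = 48.64. δu = √(δw² + δr²) = √(0.220 + 0.0102) = 0.480, so δu/u = 0.00986.
Q is then a monomial in u, s:
δQ/Q = √((δu/u)² + (2·δs/s)²) = √(9.73e-05 + 0.0538) = 0.232
Q = 840.1, so δQ = 0.232 × 840.1 = 195.

195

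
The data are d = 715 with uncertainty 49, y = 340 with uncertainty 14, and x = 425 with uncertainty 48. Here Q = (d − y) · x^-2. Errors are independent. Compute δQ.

0.000547

Let u = d − y = 375. δu = √(δd² + δy²) = √(2400 + 196) = 51.0, so δu/u = 0.136.
Q is then a monomial in u, x:
δQ/Q = √((δu/u)² + (-2·δx/x)²) = √(0.0185 + 0.0510) = 0.264
Q = 0.00208, so δQ = 0.264 × 0.00208 = 0.000547.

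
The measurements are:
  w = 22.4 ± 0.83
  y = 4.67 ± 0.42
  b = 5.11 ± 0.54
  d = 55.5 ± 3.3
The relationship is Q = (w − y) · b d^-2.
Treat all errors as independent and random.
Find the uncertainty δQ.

Let u = w − y = 17.7. δu = √(δw² + δy²) = √(0.689 + 0.176) = 0.930, so δu/u = 0.0525.
Q is then a monomial in u, b, d:
δQ/Q = √((δu/u)² + (1·δb/b)² + (-2·δd/d)²) = √(0.00275 + 0.0112 + 0.0141) = 0.168
Q = 0.0294, so δQ = 0.168 × 0.0294 = 0.00493.

0.00493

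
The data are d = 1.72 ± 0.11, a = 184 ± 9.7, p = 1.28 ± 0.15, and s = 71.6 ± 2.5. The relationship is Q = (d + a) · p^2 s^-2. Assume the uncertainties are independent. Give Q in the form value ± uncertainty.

0.0594 ± 0.0148

Let u = d + a = 186. δu = √(δd² + δa²) = √(0.0121 + 94.1) = 9.70, so δu/u = 0.0522.
Q is then a monomial in u, p, s:
δQ/Q = √((δu/u)² + (2·δp/p)² + (-2·δs/s)²) = √(0.00273 + 0.0549 + 0.00488) = 0.250
Q = 0.0594, so δQ = 0.250 × 0.0594 = 0.0148.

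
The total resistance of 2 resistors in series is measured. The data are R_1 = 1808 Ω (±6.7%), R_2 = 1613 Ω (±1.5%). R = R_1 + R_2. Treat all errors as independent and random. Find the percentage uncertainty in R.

Sums and differences: (δR)² = Σ (cᵢ δxᵢ)².
  (δR_1)² = 14700;  (δR_2)² = 585
δR = √(15300) = 124 Ω
R = 3421 Ω, so δR/R = 124/3421 = 0.0361.

3.61%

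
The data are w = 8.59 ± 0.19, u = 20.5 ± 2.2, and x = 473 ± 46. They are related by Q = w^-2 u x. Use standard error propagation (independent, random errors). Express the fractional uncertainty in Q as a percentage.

Q is a product of powers, so relative uncertainties combine in quadrature:
  (-2·δw/w)² = (-2×0.0221)² = 0.00196;  (1·δu/u)² = (1×0.107)² = 0.0115;  (1·δx/x)² = (1×0.0973)² = 0.00946
δQ/Q = √(0.0229) = 0.151

15.1%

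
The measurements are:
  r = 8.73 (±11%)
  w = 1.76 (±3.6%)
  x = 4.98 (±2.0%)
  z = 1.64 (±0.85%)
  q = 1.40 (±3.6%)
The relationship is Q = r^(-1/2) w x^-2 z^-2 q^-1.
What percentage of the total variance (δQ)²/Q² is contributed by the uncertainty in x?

21.3%

(δQ/Q)² = (−½·δr/r)² + (1·δw/w)² + (-2·δx/x)² + (-2·δz/z)² + (-1·δq/q)²
  r term: (-0.5×0.110)² = 0.00302
  w term: (1×0.0360)² = 0.00130
  x term: (-2×0.0200)² = 0.00160
  z term: (-2×0.00850)² = 0.000289
  q term: (-1×0.0360)² = 0.00130
Total = 0.00751. Share from x = 0.00160/0.00751 = 0.213.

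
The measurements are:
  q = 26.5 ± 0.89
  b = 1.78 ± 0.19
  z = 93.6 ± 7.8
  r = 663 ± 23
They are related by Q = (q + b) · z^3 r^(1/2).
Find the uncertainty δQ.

1.51e+08

Let u = q + b = 28.3. δu = √(δq² + δb²) = √(0.792 + 0.0361) = 0.910, so δu/u = 0.0322.
Q is then a monomial in u, z, r:
δQ/Q = √((δu/u)² + (3·δz/z)² + (½·δr/r)²) = √(0.00104 + 0.0625 + 0.000301) = 0.253
Q = 5.97e+08, so δQ = 0.253 × 5.97e+08 = 1.51e+08.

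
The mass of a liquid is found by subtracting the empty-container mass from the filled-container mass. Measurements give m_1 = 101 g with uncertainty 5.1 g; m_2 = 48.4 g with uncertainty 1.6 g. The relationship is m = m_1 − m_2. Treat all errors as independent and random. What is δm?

5.35 g

Absolute uncertainties add in quadrature for a linear combination:
  (δm_1)² = 26.0;  (δm_2)² = 2.56
δm = √(28.6) = 5.35 g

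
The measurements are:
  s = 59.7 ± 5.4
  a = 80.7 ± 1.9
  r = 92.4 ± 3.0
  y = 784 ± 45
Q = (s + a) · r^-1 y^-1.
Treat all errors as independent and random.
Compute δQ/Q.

0.0775

Let u = s + a = 140. δu = √(δs² + δa²) = √(29.2 + 3.61) = 5.72, so δu/u = 0.0408.
Q is then a monomial in u, r, y:
δQ/Q = √((δu/u)² + (-1·δr/r)² + (-1·δy/y)²) = √(0.00166 + 0.00105 + 0.00329) = 0.0775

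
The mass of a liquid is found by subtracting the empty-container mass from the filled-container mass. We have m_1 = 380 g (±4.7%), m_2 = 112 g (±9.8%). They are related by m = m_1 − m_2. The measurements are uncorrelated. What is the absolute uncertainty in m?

m is a linear combination, so absolute uncertainties add in quadrature:
  (δm_1)² = 319;  (δm_2)² = 120
δm = √(439) = 21.0 g

21.0 g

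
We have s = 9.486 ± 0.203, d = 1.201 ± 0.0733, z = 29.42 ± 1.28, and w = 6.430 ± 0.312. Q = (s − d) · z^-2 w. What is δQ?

Let u = s − d = 8.285. δu = √(δs² + δd²) = √(0.0412 + 0.00537) = 0.216, so δu/u = 0.0261.
Q is then a monomial in u, z, w:
δQ/Q = √((δu/u)² + (-2·δz/z)² + (1·δw/w)²) = √(0.000679 + 0.00757 + 0.00235) = 0.103
Q = 0.06155, so δQ = 0.103 × 0.06155 = 0.00634.

0.00634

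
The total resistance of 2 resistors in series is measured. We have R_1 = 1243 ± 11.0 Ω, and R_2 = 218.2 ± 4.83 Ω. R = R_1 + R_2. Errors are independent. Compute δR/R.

0.00822

Each term contributes (cᵢ δxᵢ)² to (δR)²:
  (δR_1)² = 121;  (δR_2)² = 23.3
δR = √(144) = 12.0 Ω
R = 1461 Ω, so δR/R = 12.0/1461 = 0.00822.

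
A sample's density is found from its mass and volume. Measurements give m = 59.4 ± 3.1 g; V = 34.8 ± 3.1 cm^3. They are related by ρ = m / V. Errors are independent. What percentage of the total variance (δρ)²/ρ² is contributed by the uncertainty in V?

74.4%

(δρ/ρ)² = (1·δm/m)² + (-1·δV/V)²
  m term: (1×0.0522)² = 0.00272
  V term: (-1×0.0891)² = 0.00794
Total = 0.0107. Share from V = 0.00794/0.0107 = 0.744.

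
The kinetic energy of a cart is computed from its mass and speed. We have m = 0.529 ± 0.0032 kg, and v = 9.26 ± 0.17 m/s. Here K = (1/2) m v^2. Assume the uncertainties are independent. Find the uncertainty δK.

Since K is a product/quotient, work with relative uncertainties:
  (1·δm/m)² = (1×0.00605)² = 3.66e-05;  (2·δv/v)² = (2×0.0184)² = 0.00135
δK/K = √(0.00138) = 0.0372
K = 22.7 J, so δK = 0.0372 × 22.7 = 0.844 J.

0.844 J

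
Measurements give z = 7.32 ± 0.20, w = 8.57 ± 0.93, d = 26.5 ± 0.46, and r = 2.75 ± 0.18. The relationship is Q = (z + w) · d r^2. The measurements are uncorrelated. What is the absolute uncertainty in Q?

Let u = z + w = 15.9. δu = √(δz² + δw²) = √(0.0400 + 0.865) = 0.951, so δu/u = 0.0599.
Q is then a monomial in u, d, r:
δQ/Q = √((δu/u)² + (1·δd/d)² + (2·δr/r)²) = √(0.00358 + 0.000301 + 0.0171) = 0.145
Q = 3180, so δQ = 0.145 × 3180 = 462.

462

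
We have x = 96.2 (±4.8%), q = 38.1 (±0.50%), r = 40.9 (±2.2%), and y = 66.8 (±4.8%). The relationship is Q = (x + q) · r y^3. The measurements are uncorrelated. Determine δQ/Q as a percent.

15.0%

Let u = x + q = 134. δu = √(δx² + δq²) = √(21.3 + 0.0363) = 4.62, so δu/u = 0.0344.
Q is then a monomial in u, r, y:
δQ/Q = √((δu/u)² + (1·δr/r)² + (3·δy/y)²) = √(0.00118 + 0.000484 + 0.0207) = 0.150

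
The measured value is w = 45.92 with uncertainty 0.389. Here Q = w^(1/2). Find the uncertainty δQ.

Q ∝ w^(1/2), so δQ/Q = |½| · δw/w = 0.5 × 0.00847 = 0.00424.
Q = 6.776, so δQ = 0.00424 × 6.776 = 0.0287.

0.0287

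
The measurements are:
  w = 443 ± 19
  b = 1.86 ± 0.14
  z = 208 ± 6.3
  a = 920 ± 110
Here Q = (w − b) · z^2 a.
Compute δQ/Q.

Let u = w − b = 441. δu = √(δw² + δb²) = √(361 + 0.0196) = 19.0, so δu/u = 0.0431.
Q is then a monomial in u, z, a:
δQ/Q = √((δu/u)² + (2·δz/z)² + (1·δa/a)²) = √(0.00186 + 0.00367 + 0.0143) = 0.141

0.141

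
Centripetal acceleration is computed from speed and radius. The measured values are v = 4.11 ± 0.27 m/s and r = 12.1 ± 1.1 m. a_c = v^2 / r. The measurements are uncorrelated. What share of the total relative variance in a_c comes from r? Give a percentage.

32.4%

(δa_c/a_c)² = (2·δv/v)² + (-1·δr/r)²
  v term: (2×0.0657)² = 0.0173
  r term: (-1×0.0909)² = 0.00826
Total = 0.0255. Share from r = 0.00826/0.0255 = 0.324.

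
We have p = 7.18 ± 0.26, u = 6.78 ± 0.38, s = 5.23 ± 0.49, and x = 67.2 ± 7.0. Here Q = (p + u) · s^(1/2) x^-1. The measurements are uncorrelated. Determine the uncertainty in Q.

0.0565

Let w = p + u = 14.0. δw = √(δp² + δu²) = √(0.0676 + 0.144) = 0.460, so δw/w = 0.0330.
Q is then a monomial in w, s, x:
δQ/Q = √((δw/w)² + (½·δs/s)² + (-1·δx/x)²) = √(0.00109 + 0.00219 + 0.0109) = 0.119
Q = 0.475, so δQ = 0.119 × 0.475 = 0.0565.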